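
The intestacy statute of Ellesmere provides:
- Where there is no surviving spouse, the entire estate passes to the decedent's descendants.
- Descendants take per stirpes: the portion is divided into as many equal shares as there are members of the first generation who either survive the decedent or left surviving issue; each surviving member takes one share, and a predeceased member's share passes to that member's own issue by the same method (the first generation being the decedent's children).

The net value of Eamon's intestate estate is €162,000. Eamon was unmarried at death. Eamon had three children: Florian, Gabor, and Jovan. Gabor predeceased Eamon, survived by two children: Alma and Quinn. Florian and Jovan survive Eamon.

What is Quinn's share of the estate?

The entire €162,000 passes to the descendants.
That amount (€162,000) is divided into 3 shares of €54,000: Florian and Jovan each take €54,000; Gabor's €54,000 share passes to Gabor's issue.
Gabor's share (€54,000) is divided into 2 shares of €27,000: Alma and Quinn each take €27,000.

Quinn receives €27,000.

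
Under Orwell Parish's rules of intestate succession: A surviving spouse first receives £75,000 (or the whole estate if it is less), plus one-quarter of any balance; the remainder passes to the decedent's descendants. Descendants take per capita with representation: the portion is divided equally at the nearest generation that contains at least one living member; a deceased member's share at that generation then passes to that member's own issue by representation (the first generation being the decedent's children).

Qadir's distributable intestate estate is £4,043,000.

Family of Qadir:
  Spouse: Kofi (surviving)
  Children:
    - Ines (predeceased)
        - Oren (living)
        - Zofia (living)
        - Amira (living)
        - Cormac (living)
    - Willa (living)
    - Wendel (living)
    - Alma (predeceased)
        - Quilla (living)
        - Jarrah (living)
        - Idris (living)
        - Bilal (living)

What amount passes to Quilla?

Quilla receives £186,000.

Kofi first takes £75,000, leaving a balance of £3,968,000. Kofi then takes one-quarter of the balance (£992,000), for a total of £1,067,000. The remaining £2,976,000 passes to the descendants.
The descendants' portion (£2,976,000) is divided into 4 shares of £744,000: Willa and Wendel each take £744,000; Ines's £744,000 share passes to Ines's issue; Alma's £744,000 share passes to Alma's issue.
Ines's share (£744,000) is divided into 4 shares of £186,000: Oren, Zofia, Amira, and Cormac each take £186,000.
Alma's share (£744,000) is divided into 4 shares of £186,000: Quilla, Jarrah, Idris, and Bilal each take £186,000.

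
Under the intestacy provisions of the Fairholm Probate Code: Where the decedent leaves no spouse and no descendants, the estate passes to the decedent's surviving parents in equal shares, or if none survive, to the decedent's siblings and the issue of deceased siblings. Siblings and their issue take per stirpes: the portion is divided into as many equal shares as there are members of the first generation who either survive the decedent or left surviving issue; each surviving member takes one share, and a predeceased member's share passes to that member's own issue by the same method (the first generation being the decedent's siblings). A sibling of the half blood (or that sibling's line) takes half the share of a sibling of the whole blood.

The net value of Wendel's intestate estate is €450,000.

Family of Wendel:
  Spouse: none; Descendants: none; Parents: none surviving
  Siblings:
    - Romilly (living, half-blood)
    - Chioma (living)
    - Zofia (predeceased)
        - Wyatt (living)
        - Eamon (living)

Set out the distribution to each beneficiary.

Romilly: €90,000; Chioma: €180,000; Wyatt: €90,000; Eamon: €90,000

The entire €450,000 passes to the siblings and their issue.
Counting each half-blood sibling's line as half a unit, there are 5/2 units in €450,000, so one unit is €180,000. Whole-blood lines (Chioma and Zofia) take €180,000 each; half-blood lines (Romilly) take €90,000 each.
Zofia's share (€180,000) is divided into 2 shares of €90,000: Wyatt and Eamon each take €90,000.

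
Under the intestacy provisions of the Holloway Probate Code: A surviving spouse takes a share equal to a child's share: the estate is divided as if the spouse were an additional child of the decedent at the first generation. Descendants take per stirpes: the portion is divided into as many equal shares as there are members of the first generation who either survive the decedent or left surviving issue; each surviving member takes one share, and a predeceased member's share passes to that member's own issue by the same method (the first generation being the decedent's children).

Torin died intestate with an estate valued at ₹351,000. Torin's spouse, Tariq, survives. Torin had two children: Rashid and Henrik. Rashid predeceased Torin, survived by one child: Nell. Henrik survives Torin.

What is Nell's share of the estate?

Nell receives ₹117,000.

The spouse counts as an additional share at the children's level, so there are 3 primary shares of ₹117,000. Tariq takes one such share (₹117,000).
The children's combined portion (₹234,000) is divided into 2 shares of ₹117,000: Henrik takes ₹117,000; Rashid's ₹117,000 share passes to Rashid's issue.
Rashid's share (₹117,000) passes entirely to Nell.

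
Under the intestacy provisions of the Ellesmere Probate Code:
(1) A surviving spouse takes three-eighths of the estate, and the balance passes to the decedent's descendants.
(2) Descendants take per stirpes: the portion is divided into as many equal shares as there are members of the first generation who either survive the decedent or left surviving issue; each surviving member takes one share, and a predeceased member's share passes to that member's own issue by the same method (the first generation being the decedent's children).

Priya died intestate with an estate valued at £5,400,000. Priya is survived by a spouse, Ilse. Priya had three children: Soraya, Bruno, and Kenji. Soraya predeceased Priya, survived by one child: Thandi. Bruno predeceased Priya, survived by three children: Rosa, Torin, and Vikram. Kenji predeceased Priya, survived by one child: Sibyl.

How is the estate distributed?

Ilse takes three-eighths of £5,400,000 = £2,025,000. The remaining £3,375,000 passes to the descendants.
The descendants' portion (£3,375,000) is divided into 3 shares of £1,125,000: Soraya's £1,125,000 share passes to Soraya's issue; Bruno's £1,125,000 share passes to Bruno's issue; Kenji's £1,125,000 share passes to Kenji's issue.
Soraya's share (£1,125,000) passes entirely to Thandi.
Bruno's share (£1,125,000) is divided into 3 shares of £375,000: Rosa, Torin, and Vikram each take £375,000.
Kenji's share (£1,125,000) passes entirely to Sibyl.

Ilse: £2,025,000; Thandi: £1,125,000; Rosa: £375,000; Torin: £375,000; Vikram: £375,000; Sibyl: £1,125,000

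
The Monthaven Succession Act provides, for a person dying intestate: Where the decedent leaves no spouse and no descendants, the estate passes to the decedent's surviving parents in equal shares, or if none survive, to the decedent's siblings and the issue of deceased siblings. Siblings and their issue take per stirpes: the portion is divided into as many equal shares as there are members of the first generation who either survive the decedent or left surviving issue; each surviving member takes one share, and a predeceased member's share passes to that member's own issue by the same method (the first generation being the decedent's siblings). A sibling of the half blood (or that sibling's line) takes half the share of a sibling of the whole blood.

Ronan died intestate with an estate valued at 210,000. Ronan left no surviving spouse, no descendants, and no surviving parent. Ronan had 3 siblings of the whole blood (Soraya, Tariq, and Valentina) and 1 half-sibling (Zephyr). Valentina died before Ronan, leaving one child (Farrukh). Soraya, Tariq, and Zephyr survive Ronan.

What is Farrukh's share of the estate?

The entire 210,000 passes to the siblings and their issue.
Counting each half-blood sibling's line as half a unit, there are 7/2 units in 210,000, so one unit is 60,000. Whole-blood lines (Soraya, Tariq, and Valentina) take 60,000 each; half-blood lines (Zephyr) take 30,000 each.
Valentina's share (60,000) passes entirely to Farrukh.

Farrukh receives 60,000.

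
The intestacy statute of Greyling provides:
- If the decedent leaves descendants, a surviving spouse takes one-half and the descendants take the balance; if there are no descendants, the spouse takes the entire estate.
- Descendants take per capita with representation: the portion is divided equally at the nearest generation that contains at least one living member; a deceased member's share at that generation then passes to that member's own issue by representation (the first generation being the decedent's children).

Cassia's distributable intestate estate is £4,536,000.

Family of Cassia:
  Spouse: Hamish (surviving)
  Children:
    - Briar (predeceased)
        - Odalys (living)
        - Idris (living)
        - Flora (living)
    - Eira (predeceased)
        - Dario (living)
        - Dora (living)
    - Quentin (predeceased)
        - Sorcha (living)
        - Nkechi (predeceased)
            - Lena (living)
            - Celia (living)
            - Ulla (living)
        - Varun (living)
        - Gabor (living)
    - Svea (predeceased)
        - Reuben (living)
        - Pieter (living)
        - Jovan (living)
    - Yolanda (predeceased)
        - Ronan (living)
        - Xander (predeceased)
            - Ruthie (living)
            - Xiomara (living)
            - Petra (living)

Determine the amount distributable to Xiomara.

Hamish takes one-half of £4,536,000 = £2,268,000. The remaining £2,268,000 passes to the descendants.
No child survives, so the initial division is made at the grandchildren's generation.
The descendants' portion (£2,268,000) is divided into 14 shares of £162,000: Odalys, Idris, Flora, Dario, Dora, Sorcha, Varun, Gabor, Reuben, Pieter, Jovan, and Ronan each take £162,000; Nkechi's £162,000 share passes to Nkechi's issue; Xander's £162,000 share passes to Xander's issue.
Nkechi's share (£162,000) is divided into 3 shares of £54,000: Lena, Celia, and Ulla each take £54,000.
Xander's share (£162,000) is divided into 3 shares of £54,000: Ruthie, Xiomara, and Petra each take £54,000.

Xiomara receives £54,000.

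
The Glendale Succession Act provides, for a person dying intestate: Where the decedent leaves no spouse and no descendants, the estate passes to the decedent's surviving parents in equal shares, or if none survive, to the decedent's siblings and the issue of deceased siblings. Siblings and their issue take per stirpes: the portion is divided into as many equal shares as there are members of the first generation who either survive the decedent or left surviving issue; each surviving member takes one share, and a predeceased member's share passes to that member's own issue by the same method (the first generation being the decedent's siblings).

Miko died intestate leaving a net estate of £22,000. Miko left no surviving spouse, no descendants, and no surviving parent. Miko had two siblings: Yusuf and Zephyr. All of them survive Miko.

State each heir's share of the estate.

Yusuf: £11,000; Zephyr: £11,000

The entire £22,000 passes to the siblings and their issue.
That amount (£22,000) is divided into 2 shares of £11,000: Yusuf and Zephyr each take £11,000.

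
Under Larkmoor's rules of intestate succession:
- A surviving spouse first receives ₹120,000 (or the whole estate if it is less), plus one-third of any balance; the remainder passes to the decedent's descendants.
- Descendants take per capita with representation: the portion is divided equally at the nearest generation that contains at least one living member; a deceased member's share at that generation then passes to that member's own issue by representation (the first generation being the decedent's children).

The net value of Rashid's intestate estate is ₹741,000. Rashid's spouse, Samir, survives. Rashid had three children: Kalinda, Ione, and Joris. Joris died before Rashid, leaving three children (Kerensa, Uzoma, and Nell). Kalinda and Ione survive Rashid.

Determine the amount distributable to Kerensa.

Samir first takes ₹120,000, leaving a balance of ₹621,000. Samir then takes one-third of the balance (₹207,000), for a total of ₹327,000. The remaining ₹414,000 passes to the descendants.
The descendants' portion (₹414,000) is divided into 3 shares of ₹138,000: Kalinda and Ione each take ₹138,000; Joris's ₹138,000 share passes to Joris's issue.
Joris's share (₹138,000) is divided into 3 shares of ₹46,000: Kerensa, Uzoma, and Nell each take ₹46,000.

Kerensa receives ₹46,000.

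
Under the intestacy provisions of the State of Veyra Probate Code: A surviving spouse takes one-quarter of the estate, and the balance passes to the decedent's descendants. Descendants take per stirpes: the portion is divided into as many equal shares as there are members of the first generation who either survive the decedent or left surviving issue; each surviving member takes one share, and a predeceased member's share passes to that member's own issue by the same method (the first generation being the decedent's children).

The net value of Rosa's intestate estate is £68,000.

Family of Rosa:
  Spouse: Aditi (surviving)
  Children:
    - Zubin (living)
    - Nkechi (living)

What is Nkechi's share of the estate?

Nkechi receives £25,500.

Aditi takes one-quarter of £68,000 = £17,000. The remaining £51,000 passes to the descendants.
The descendants' portion (£51,000) is divided into 2 shares of £25,500: Zubin and Nkechi each take £25,500.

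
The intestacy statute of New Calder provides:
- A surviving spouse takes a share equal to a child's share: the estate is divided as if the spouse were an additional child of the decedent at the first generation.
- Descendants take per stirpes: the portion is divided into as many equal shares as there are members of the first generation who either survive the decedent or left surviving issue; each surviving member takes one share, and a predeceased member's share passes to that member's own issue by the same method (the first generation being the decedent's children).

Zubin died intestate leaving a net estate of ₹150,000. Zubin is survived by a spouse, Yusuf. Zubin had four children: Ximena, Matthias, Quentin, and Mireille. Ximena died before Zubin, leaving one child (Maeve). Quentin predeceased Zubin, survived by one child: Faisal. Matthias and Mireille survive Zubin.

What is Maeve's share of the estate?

The spouse counts as an additional share at the children's level, so there are 5 primary shares of ₹30,000. Yusuf takes one such share (₹30,000).
The children's combined portion (₹120,000) is divided into 4 shares of ₹30,000: Matthias and Mireille each take ₹30,000; Ximena's ₹30,000 share passes to Ximena's issue; Quentin's ₹30,000 share passes to Quentin's issue.
Ximena's share (₹30,000) passes entirely to Maeve.
Quentin's share (₹30,000) passes entirely to Faisal.

Maeve receives ₹30,000.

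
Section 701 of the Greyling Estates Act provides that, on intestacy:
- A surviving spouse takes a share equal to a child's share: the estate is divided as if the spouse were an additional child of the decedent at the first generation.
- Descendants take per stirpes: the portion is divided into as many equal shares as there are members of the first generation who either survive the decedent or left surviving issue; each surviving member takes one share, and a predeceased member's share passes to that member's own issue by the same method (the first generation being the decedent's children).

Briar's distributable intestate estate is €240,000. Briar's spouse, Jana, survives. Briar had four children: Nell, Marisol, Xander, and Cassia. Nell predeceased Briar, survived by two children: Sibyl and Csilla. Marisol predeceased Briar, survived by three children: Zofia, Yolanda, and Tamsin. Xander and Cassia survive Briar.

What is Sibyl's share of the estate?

Sibyl receives €24,000.

The spouse counts as an additional share at the children's level, so there are 5 primary shares of €48,000. Jana takes one such share (€48,000).
The children's combined portion (€192,000) is divided into 4 shares of €48,000: Xander and Cassia each take €48,000; Nell's €48,000 share passes to Nell's issue; Marisol's €48,000 share passes to Marisol's issue.
Nell's share (€48,000) is divided into 2 shares of €24,000: Sibyl and Csilla each take €24,000.
Marisol's share (€48,000) is divided into 3 shares of €16,000: Zofia, Yolanda, and Tamsin each take €16,000.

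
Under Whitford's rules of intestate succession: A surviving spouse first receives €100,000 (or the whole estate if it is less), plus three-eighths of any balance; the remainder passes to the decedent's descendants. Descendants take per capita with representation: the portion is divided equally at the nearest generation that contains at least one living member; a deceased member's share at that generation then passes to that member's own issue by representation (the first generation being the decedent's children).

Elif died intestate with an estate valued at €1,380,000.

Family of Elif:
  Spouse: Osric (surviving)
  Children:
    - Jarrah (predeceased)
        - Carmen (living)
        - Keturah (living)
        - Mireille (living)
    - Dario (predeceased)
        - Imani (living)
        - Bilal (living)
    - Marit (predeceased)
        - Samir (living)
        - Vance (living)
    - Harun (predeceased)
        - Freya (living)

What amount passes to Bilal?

Bilal receives €100,000.

Osric first takes €100,000, leaving a balance of €1,280,000. Osric then takes three-eighths of the balance (€480,000), for a total of €580,000. The remaining €800,000 passes to the descendants.
No child survives, so the initial division is made at the grandchildren's generation.
The descendants' portion (€800,000) is divided into 8 shares of €100,000: Carmen, Keturah, Mireille, Imani, Bilal, Samir, Vance, and Freya each take €100,000.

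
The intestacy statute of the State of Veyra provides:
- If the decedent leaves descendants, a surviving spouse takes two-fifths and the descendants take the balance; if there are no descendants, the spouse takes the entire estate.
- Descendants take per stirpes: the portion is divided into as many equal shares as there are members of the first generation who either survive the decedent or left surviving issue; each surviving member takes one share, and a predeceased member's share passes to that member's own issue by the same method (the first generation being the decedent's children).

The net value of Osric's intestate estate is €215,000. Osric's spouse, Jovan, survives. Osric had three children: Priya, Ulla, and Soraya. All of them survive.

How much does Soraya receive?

Jovan takes two-fifths of €215,000 = €86,000. The remaining €129,000 passes to the descendants.
The descendants' portion (€129,000) is divided into 3 shares of €43,000: Priya, Ulla, and Soraya each take €43,000.

Soraya receives €43,000.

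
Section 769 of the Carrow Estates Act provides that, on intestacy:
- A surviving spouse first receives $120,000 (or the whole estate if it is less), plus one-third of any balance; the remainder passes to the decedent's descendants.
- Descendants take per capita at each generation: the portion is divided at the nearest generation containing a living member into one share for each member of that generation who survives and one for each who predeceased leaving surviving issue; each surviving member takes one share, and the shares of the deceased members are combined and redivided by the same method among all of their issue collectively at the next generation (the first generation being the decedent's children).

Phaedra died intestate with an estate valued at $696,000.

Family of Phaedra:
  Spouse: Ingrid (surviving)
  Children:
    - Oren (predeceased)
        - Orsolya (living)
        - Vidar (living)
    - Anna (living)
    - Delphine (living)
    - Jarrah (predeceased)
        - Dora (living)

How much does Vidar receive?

Vidar receives $64,000.

Ingrid first takes $120,000, leaving a balance of $576,000. Ingrid then takes one-third of the balance ($192,000), for a total of $312,000. The remaining $384,000 passes to the descendants.
The descendants' portion ($384,000) is divided at the children's generation into 4 shares of $96,000. Anna and Delphine each take $96,000. The 2 shares of the deceased (Oren and Jarrah) are combined into a pool of $192,000.
That pool ($192,000) is divided at the grandchildren's generation equally among Orsolya, Vidar, and Dora: $64,000 each.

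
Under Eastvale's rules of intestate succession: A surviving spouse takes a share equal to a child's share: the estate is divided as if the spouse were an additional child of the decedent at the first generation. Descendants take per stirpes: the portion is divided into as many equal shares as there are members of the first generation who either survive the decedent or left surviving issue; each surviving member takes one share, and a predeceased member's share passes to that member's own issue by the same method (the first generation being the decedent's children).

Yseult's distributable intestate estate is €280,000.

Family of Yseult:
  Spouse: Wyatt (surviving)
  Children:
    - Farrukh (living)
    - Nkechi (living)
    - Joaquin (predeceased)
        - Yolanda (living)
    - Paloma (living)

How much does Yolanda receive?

The spouse counts as an additional share at the children's level, so there are 5 primary shares of €56,000. Wyatt takes one such share (€56,000).
The children's combined portion (€224,000) is divided into 4 shares of €56,000: Farrukh, Nkechi, and Paloma each take €56,000; Joaquin's €56,000 share passes to Joaquin's issue.
Joaquin's share (€56,000) passes entirely to Yolanda.

Yolanda receives €56,000.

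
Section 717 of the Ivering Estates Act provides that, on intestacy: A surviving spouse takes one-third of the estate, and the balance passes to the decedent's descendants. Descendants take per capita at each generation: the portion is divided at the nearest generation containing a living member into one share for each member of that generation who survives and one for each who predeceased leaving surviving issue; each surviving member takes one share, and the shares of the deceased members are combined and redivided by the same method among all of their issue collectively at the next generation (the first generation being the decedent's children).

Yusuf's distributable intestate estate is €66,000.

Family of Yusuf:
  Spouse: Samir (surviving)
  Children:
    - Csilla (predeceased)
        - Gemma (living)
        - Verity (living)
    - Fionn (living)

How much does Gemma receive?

Samir takes one-third of €66,000 = €22,000. The remaining €44,000 passes to the descendants.
The descendants' portion (€44,000) is divided at the children's generation into 2 shares of €22,000. Fionn takes €22,000. The remaining share for the deceased Csilla (€22,000) is carried to the next generation.
That pool (€22,000) is divided at the grandchildren's generation equally among Gemma and Verity: €11,000 each.

Gemma receives €11,000.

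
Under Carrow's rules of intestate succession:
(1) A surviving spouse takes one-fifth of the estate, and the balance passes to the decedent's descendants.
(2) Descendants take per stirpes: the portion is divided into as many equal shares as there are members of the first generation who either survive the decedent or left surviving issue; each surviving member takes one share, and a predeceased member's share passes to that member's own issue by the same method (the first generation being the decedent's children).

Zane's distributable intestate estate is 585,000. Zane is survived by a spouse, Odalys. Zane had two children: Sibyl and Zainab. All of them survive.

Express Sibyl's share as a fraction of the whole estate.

Odalys takes one-fifth of 585,000 = 117,000. The remaining 468,000 passes to the descendants.
The descendants' portion (468,000) is divided into 2 shares of 234,000: Sibyl and Zainab each take 234,000.

Sibyl receives 2/5 of the estate.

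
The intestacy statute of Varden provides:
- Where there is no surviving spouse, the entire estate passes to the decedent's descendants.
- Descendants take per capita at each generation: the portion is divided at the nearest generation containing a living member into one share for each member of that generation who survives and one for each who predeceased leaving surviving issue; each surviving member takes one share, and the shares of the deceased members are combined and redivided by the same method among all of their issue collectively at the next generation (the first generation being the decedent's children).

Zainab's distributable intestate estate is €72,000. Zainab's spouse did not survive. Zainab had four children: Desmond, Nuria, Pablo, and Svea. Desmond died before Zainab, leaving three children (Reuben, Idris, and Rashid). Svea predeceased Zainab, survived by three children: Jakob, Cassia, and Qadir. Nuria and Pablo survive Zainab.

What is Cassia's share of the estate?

Cassia receives €6,000.

The entire €72,000 passes to the descendants.
That amount (€72,000) is divided at the children's generation into 4 shares of €18,000. Nuria and Pablo each take €18,000. The 2 shares of the deceased (Desmond and Svea) are combined into a pool of €36,000.
That pool (€36,000) is divided at the grandchildren's generation equally among Reuben, Idris, Rashid, Jakob, Cassia, and Qadir: €6,000 each.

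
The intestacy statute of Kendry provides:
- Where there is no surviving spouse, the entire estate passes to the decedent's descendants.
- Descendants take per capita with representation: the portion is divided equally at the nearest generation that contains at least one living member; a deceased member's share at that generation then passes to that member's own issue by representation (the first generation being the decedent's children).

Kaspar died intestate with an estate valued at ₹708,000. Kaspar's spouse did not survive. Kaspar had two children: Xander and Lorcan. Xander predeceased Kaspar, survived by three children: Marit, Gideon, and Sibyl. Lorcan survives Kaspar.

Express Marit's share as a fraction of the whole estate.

The entire ₹708,000 passes to the descendants.
That amount (₹708,000) is divided into 2 shares of ₹354,000: Lorcan takes ₹354,000; Xander's ₹354,000 share passes to Xander's issue.
Xander's share (₹354,000) is divided into 3 shares of ₹118,000: Marit, Gideon, and Sibyl each take ₹118,000.

Marit receives 1/6 of the estate.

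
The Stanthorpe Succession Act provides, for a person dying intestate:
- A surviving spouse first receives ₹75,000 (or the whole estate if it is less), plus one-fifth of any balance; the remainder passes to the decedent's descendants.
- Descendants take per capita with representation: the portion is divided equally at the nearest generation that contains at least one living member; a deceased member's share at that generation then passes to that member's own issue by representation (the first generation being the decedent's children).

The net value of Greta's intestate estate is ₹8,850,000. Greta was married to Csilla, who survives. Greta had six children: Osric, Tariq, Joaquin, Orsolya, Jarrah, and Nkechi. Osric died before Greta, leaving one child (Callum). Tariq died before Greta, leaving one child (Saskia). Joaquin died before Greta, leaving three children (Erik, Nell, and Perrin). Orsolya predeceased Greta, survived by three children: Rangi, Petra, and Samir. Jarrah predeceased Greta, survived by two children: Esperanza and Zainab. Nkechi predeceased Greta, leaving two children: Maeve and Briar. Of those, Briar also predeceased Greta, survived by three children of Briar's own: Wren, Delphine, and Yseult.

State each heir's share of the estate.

Csilla first takes ₹75,000, leaving a balance of ₹8,775,000. Csilla then takes one-fifth of the balance (₹1,755,000), for a total of ₹1,830,000. The remaining ₹7,020,000 passes to the descendants.
No child survives, so the initial division is made at the grandchildren's generation.
The descendants' portion (₹7,020,000) is divided into 12 shares of ₹585,000: Callum, Saskia, Erik, Nell, Perrin, Rangi, Petra, Samir, Esperanza, Zainab, and Maeve each take ₹585,000; Briar's ₹585,000 share passes to Briar's issue.
Briar's share (₹585,000) is divided into 3 shares of ₹195,000: Wren, Delphine, and Yseult each take ₹195,000.

Csilla: ₹1,830,000; Callum: ₹585,000; Saskia: ₹585,000; Erik: ₹585,000; Nell: ₹585,000; Perrin: ₹585,000; Rangi: ₹585,000; Petra: ₹585,000; Samir: ₹585,000; Esperanza: ₹585,000; Zainab: ₹585,000; Maeve: ₹585,000; Wren: ₹195,000; Delphine: ₹195,000; Yseult: ₹195,000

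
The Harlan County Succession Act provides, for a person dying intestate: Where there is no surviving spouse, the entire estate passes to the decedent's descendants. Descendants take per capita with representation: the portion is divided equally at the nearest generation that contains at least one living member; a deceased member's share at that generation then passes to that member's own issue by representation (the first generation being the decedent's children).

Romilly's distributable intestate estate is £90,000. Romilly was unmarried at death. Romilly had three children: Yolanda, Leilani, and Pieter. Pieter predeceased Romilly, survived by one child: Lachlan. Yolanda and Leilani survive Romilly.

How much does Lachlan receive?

The entire £90,000 passes to the descendants.
That amount (£90,000) is divided into 3 shares of £30,000: Yolanda and Leilani each take £30,000; Pieter's £30,000 share passes to Pieter's issue.
Pieter's share (£30,000) passes entirely to Lachlan.

Lachlan receives £30,000.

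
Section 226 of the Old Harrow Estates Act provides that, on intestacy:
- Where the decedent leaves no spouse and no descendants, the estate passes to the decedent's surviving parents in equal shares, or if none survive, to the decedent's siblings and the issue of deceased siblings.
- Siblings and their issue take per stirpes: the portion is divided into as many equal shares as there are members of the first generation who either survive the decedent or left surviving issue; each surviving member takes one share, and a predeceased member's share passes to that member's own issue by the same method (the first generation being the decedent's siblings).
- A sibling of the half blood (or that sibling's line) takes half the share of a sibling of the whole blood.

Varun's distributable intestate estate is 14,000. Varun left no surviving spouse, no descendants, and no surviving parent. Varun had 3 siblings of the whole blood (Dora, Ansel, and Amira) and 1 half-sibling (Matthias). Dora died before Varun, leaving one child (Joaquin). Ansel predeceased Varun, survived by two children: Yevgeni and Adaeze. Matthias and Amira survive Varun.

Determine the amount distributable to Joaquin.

The entire 14,000 passes to the siblings and their issue.
Counting each half-blood sibling's line as half a unit, there are 7/2 units in 14,000, so one unit is 4,000. Whole-blood lines (Dora, Ansel, and Amira) take 4,000 each; half-blood lines (Matthias) take 2,000 each.
Dora's share (4,000) passes entirely to Joaquin.
Ansel's share (4,000) is divided into 2 shares of 2,000: Yevgeni and Adaeze each take 2,000.

Joaquin receives 4,000.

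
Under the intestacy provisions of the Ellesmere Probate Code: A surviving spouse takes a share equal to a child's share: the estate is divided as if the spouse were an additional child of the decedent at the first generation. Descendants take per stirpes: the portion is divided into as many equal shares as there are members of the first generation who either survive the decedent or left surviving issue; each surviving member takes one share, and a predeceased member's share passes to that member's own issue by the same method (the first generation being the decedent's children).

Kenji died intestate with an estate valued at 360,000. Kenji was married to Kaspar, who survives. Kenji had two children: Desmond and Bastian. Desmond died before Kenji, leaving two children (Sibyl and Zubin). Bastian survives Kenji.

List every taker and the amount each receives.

Kaspar: 120,000; Sibyl: 60,000; Zubin: 60,000; Bastian: 120,000

The spouse counts as an additional share at the children's level, so there are 3 primary shares of 120,000. Kaspar takes one such share (120,000).
The children's combined portion (240,000) is divided into 2 shares of 120,000: Bastian takes 120,000; Desmond's 120,000 share passes to Desmond's issue.
Desmond's share (120,000) is divided into 2 shares of 60,000: Sibyl and Zubin each take 60,000.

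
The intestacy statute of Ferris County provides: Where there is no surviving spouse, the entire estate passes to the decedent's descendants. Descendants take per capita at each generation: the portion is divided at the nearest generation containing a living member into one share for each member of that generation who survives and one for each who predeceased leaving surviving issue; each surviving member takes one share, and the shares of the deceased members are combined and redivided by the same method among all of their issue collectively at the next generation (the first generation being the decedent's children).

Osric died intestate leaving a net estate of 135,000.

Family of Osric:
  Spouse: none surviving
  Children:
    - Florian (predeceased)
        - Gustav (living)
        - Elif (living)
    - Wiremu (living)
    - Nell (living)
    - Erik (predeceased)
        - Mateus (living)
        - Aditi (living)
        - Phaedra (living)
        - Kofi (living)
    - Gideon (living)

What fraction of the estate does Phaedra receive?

Phaedra receives 1/15 of the estate.

The entire 135,000 passes to the descendants.
That amount (135,000) is divided at the children's generation into 5 shares of 27,000. Wiremu, Nell, and Gideon each take 27,000. The 2 shares of the deceased (Florian and Erik) are combined into a pool of 54,000.
That pool (54,000) is divided at the grandchildren's generation equally among Gustav, Elif, Mateus, Aditi, Phaedra, and Kofi: 9,000 each.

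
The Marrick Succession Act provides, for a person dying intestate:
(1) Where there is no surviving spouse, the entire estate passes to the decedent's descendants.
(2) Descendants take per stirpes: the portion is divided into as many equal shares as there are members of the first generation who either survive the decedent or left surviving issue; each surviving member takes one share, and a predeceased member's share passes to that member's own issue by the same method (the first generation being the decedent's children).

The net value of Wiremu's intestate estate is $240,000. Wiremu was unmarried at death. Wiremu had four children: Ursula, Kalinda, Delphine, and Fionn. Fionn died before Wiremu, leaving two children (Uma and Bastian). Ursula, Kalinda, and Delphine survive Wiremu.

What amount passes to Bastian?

The entire $240,000 passes to the descendants.
That amount ($240,000) is divided into 4 shares of $60,000: Ursula, Kalinda, and Delphine each take $60,000; Fionn's $60,000 share passes to Fionn's issue.
Fionn's share ($60,000) is divided into 2 shares of $30,000: Uma and Bastian each take $30,000.

Bastian receives $30,000.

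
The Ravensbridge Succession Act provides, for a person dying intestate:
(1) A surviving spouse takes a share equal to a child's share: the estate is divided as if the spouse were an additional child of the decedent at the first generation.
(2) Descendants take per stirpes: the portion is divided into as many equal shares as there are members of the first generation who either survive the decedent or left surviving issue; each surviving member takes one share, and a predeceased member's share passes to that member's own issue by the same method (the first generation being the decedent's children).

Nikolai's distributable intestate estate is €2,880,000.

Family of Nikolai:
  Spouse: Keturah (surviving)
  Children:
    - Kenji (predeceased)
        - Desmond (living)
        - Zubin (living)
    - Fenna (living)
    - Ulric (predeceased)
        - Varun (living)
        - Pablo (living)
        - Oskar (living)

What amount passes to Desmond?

The spouse counts as an additional share at the children's level, so there are 4 primary shares of €720,000. Keturah takes one such share (€720,000).
The children's combined portion (€2,160,000) is divided into 3 shares of €720,000: Fenna takes €720,000; Kenji's €720,000 share passes to Kenji's issue; Ulric's €720,000 share passes to Ulric's issue.
Kenji's share (€720,000) is divided into 2 shares of €360,000: Desmond and Zubin each take €360,000.
Ulric's share (€720,000) is divided into 3 shares of €240,000: Varun, Pablo, and Oskar each take €240,000.

Desmond receives €360,000.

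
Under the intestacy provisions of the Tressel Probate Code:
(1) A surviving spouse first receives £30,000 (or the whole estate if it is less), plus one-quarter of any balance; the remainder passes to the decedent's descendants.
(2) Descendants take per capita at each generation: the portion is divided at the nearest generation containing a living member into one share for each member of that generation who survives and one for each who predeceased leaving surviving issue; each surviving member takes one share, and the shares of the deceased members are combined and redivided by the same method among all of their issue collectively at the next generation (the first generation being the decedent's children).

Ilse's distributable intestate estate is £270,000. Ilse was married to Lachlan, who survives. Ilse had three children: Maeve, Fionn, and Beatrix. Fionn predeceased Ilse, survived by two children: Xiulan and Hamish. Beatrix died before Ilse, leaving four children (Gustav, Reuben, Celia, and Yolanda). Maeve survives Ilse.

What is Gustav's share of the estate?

Lachlan first takes £30,000, leaving a balance of £240,000. Lachlan then takes one-quarter of the balance (£60,000), for a total of £90,000. The remaining £180,000 passes to the descendants.
The descendants' portion (£180,000) is divided at the children's generation into 3 shares of £60,000. Maeve takes £60,000. The 2 shares of the deceased (Fionn and Beatrix) are combined into a pool of £120,000.
That pool (£120,000) is divided at the grandchildren's generation equally among Xiulan, Hamish, Gustav, Reuben, Celia, and Yolanda: £20,000 each.

Gustav receives £20,000.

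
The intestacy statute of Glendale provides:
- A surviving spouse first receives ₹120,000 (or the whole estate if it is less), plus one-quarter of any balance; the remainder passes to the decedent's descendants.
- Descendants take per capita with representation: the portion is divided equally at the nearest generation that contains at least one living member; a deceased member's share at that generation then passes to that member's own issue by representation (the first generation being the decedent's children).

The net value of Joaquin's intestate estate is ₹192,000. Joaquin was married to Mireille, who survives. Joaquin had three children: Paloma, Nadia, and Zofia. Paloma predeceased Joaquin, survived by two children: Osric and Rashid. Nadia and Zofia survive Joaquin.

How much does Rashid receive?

Mireille first takes ₹120,000, leaving a balance of ₹72,000. Mireille then takes one-quarter of the balance (₹18,000), for a total of ₹138,000. The remaining ₹54,000 passes to the descendants.
The descendants' portion (₹54,000) is divided into 3 shares of ₹18,000: Nadia and Zofia each take ₹18,000; Paloma's ₹18,000 share passes to Paloma's issue.
Paloma's share (₹18,000) is divided into 2 shares of ₹9,000: Osric and Rashid each take ₹9,000.

Rashid receives ₹9,000.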